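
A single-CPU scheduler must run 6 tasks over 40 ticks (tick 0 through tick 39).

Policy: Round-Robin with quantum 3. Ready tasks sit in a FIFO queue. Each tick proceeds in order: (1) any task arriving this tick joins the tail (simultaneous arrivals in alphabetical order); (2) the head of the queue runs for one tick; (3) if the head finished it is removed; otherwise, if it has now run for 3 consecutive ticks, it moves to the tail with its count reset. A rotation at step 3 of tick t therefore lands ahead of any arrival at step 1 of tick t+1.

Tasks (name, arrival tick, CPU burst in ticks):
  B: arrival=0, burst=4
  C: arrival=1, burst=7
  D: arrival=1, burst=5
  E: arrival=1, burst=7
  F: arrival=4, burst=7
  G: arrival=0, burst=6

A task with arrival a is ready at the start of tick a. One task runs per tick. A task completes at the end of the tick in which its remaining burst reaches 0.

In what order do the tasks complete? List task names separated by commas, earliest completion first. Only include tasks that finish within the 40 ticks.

t=0: queue=[B,G] q_used=0 → run B
t=1: queue=[B,G,C,D,E] q_used=1 → run B
t=2: queue=[B,G,C,D,E] q_used=2 → run B
t=3: queue=[G,C,D,E,B] q_used=0 → run G
t=4: queue=[G,C,D,E,B,F] q_used=1 → run G
t=5: queue=[G,C,D,E,B,F] q_used=2 → run G
t=6: queue=[C,D,E,B,F,G] q_used=0 → run C
t=7: queue=[C,D,E,B,F,G] q_used=1 → run C
t=8: queue=[C,D,E,B,F,G] q_used=2 → run C
t=9: queue=[D,E,B,F,G,C] q_used=0 → run D
t=10: queue=[D,E,B,F,G,C] q_used=1 → run D
t=11: queue=[D,E,B,F,G,C] q_used=2 → run D
t=12: queue=[E,B,F,G,C,D] q_used=0 → run E
t=13: queue=[E,B,F,G,C,D] q_used=1 → run E
t=14: queue=[E,B,F,G,C,D] q_used=2 → run E
t=15: queue=[B,F,G,C,D,E] q_used=0 → run B
t=16: queue=[F,G,C,D,E] q_used=0 → run F
t=17: queue=[F,G,C,D,E] q_used=1 → run F
t=18: queue=[F,G,C,D,E] q_used=2 → run F
t=19: queue=[G,C,D,E,F] q_used=0 → run G
t=20: queue=[G,C,D,E,F] q_used=1 → run G
t=21: queue=[G,C,D,E,F] q_used=2 → run G
t=22: queue=[C,D,E,F] q_used=0 → run C
t=23: queue=[C,D,E,F] q_used=1 → run C
t=24: queue=[C,D,E,F] q_used=2 → run C
t=25: queue=[D,E,F,C] q_used=0 → run D
t=26: queue=[D,E,F,C] q_used=1 → run D
t=27: queue=[E,F,C] q_used=0 → run E
t=28: queue=[E,F,C] q_used=1 → run E
t=29: queue=[E,F,C] q_used=2 → run E
t=30: queue=[F,C,E] q_used=0 → run F
t=31: queue=[F,C,E] q_used=1 → run F
t=32: queue=[F,C,E] q_used=2 → run F
t=33: queue=[C,E,F] q_used=0 → run C
t=34: queue=[E,F] q_used=0 → run E
t=35: queue=[F] q_used=0 → run F
t=36: (idle)
t=37: (idle)
t=38: (idle)
t=39: (idle)

completion order = B, G, D, C, E, F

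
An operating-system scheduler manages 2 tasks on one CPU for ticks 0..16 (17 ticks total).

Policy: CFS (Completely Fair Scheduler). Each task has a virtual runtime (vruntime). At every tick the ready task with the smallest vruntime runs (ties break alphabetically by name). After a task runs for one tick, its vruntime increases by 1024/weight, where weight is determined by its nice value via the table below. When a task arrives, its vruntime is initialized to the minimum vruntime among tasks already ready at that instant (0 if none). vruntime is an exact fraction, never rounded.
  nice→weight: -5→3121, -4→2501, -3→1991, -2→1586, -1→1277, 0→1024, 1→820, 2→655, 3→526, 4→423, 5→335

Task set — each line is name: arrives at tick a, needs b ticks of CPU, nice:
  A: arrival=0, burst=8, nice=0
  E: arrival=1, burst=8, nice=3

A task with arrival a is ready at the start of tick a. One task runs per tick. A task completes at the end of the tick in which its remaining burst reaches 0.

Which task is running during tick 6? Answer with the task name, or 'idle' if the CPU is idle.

t=0: vr[A=0] → run A
t=1: vr[A=1 E=1] → run A
t=2: vr[A=2 E=1] → run E
t=3: vr[A=2 E=775/263] → run A
t=4: vr[A=3 E=775/263] → run E
t=5: vr[A=3 E=1287/263] → run A
t=6: vr[A=4 E=1287/263] → run A
t=7: vr[A=5 E=1287/263] → run E
t=8: vr[A=5 E=1799/263] → run A
t=9: vr[A=6 E=1799/263] → run A
t=10: vr[A=7 E=1799/263] → run E
t=11: vr[A=7 E=2311/263] → run A
t=12: vr[E=2311/263] → run E
t=13: vr[E=2823/263] → run E
t=14: vr[E=3335/263] → run E
t=15: vr[E=3847/263] → run E
t=16: (idle)

running at tick 6 = A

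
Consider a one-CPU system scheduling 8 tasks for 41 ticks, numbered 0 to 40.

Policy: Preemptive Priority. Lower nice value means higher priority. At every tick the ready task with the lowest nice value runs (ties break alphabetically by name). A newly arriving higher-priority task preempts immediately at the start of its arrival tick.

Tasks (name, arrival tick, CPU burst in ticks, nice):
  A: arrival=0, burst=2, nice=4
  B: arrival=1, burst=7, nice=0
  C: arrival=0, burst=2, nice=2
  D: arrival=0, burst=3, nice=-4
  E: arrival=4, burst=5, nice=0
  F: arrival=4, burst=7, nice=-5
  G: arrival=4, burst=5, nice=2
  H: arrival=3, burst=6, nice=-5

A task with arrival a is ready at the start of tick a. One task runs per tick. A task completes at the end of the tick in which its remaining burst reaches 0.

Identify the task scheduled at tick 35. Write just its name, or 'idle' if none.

t=0: ready={A,C,D} → run D
t=1: ready={A,B,C,D} → run D
t=2: ready={A,B,C,D} → run D
t=3: ready={A,B,C,H} → run H
t=4: ready={A,B,C,E,F,G,H} → run F
t=5: ready={A,B,C,E,F,G,H} → run F
t=6: ready={A,B,C,E,F,G,H} → run F
t=7: ready={A,B,C,E,F,G,H} → run F
t=8: ready={A,B,C,E,F,G,H} → run F
t=9: ready={A,B,C,E,F,G,H} → run F
t=10: ready={A,B,C,E,F,G,H} → run F
t=11: ready={A,B,C,E,G,H} → run H
t=12: ready={A,B,C,E,G,H} → run H
t=13: ready={A,B,C,E,G,H} → run H
t=14: ready={A,B,C,E,G,H} → run H
t=15: ready={A,B,C,E,G,H} → run H
t=16: ready={A,B,C,E,G} → run B
t=17: ready={A,B,C,E,G} → run B
t=18: ready={A,B,C,E,G} → run B
t=19: ready={A,B,C,E,G} → run B
t=20: ready={A,B,C,E,G} → run B
t=21: ready={A,B,C,E,G} → run B
t=22: ready={A,B,C,E,G} → run B
t=23: ready={A,C,E,G} → run E
t=24: ready={A,C,E,G} → run E
t=25: ready={A,C,E,G} → run E
t=26: ready={A,C,E,G} → run E
t=27: ready={A,C,E,G} → run E
t=28: ready={A,C,G} → run C
t=29: ready={A,C,G} → run C
t=30: ready={A,G} → run G
t=31: ready={A,G} → run G
t=32: ready={A,G} → run G
t=33: ready={A,G} → run G
t=34: ready={A,G} → run G
t=35: ready={A} → run A
t=36: ready={A} → run A
t=37: (idle)
t=38: (idle)
t=39: (idle)
t=40: (idle)

running at tick 35 = A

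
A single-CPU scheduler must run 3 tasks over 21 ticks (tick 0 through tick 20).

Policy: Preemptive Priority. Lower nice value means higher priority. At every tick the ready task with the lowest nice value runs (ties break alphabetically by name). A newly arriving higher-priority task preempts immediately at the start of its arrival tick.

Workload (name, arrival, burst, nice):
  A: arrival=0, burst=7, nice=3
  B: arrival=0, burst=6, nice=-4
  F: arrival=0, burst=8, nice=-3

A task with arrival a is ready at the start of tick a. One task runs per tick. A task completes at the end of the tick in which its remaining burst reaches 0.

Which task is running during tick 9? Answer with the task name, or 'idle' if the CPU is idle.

t=0: ready={A,B,F} → run B
t=1: ready={A,B,F} → run B
t=2: ready={A,B,F} → run B
t=3: ready={A,B,F} → run B
t=4: ready={A,B,F} → run B
t=5: ready={A,B,F} → run B
t=6: ready={A,F} → run F
t=7: ready={A,F} → run F
t=8: ready={A,F} → run F
t=9: ready={A,F} → run F
t=10: ready={A,F} → run F
t=11: ready={A,F} → run F
t=12: ready={A,F} → run F
t=13: ready={A,F} → run F
t=14: ready={A} → run A
t=15: ready={A} → run A
t=16: ready={A} → run A
t=17: ready={A} → run A
t=18: ready={A} → run A
t=19: ready={A} → run A
t=20: ready={A} → run A

running at tick 9 = F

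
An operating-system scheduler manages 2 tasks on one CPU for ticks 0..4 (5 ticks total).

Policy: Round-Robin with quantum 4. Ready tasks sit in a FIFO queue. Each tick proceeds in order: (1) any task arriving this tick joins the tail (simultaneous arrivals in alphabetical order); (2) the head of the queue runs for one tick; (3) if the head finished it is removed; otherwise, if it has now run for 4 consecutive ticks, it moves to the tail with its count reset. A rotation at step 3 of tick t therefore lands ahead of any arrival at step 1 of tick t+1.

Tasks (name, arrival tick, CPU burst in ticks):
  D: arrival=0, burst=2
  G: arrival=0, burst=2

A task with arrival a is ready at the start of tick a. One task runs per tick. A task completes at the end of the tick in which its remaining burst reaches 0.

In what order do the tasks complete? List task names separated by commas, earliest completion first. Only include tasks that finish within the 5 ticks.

completion order = D, G

t=0: queue=[D,G] q_used=0 → run D
t=1: queue=[D,G] q_used=1 → run D
t=2: queue=[G] q_used=0 → run G
t=3: queue=[G] q_used=1 → run G
t=4: (idle)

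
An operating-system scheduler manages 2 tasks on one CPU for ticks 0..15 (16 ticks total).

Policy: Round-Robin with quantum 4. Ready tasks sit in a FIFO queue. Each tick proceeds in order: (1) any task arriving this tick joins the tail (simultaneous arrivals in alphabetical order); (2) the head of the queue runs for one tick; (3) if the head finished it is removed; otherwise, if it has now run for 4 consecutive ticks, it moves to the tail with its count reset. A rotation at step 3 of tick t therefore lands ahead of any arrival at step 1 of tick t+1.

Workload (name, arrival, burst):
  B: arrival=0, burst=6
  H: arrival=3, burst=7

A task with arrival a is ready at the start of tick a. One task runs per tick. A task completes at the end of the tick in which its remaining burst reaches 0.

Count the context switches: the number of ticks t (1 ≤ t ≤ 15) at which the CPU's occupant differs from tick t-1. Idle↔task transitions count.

context switches = 4

t=0: queue=[B] q_used=0 → run B
t=1: queue=[B] q_used=1 → run B
t=2: queue=[B] q_used=2 → run B
t=3: queue=[B,H] q_used=3 → run B
t=4: queue=[H,B] q_used=0 → run H
t=5: queue=[H,B] q_used=1 → run H
t=6: queue=[H,B] q_used=2 → run H
t=7: queue=[H,B] q_used=3 → run H
t=8: queue=[B,H] q_used=0 → run B
t=9: queue=[B,H] q_used=1 → run B
t=10: queue=[H] q_used=0 → run H
t=11: queue=[H] q_used=1 → run H
t=12: queue=[H] q_used=2 → run H
t=13: (idle)
t=14: (idle)
t=15: (idle)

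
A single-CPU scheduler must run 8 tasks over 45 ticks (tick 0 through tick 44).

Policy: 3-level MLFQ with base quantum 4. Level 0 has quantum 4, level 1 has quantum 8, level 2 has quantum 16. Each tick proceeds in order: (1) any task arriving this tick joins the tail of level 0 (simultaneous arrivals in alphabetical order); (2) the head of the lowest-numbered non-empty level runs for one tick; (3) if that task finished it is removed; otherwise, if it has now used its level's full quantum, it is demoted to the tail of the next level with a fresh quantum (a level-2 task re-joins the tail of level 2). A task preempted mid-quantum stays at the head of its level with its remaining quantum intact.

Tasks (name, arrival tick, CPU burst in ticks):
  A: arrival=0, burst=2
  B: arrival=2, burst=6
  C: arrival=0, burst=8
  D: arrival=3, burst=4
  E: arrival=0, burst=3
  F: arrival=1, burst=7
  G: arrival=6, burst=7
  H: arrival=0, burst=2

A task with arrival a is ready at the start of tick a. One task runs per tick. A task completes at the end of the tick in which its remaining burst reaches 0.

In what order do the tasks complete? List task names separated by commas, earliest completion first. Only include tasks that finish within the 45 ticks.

completion order = A, E, H, D, C, F, B, G

t=0: L0/L1/L2 = ACEH/-/- → run A
t=1: L0/L1/L2 = ACEHF/-/- → run A
t=2: L0/L1/L2 = CEHFB/-/- → run C
t=3: L0/L1/L2 = CEHFBD/-/- → run C
t=4: L0/L1/L2 = CEHFBD/-/- → run C
t=5: L0/L1/L2 = CEHFBD/-/- → run C
t=6: L0/L1/L2 = EHFBDG/C/- → run E
t=7: L0/L1/L2 = EHFBDG/C/- → run E
t=8: L0/L1/L2 = EHFBDG/C/- → run E
t=9: L0/L1/L2 = HFBDG/C/- → run H
t=10: L0/L1/L2 = HFBDG/C/- → run H
t=11: L0/L1/L2 = FBDG/C/- → run F
t=12: L0/L1/L2 = FBDG/C/- → run F
t=13: L0/L1/L2 = FBDG/C/- → run F
t=14: L0/L1/L2 = FBDG/C/- → run F
t=15: L0/L1/L2 = BDG/CF/- → run B
t=16: L0/L1/L2 = BDG/CF/- → run B
t=17: L0/L1/L2 = BDG/CF/- → run B
t=18: L0/L1/L2 = BDG/CF/- → run B
t=19: L0/L1/L2 = DG/CFB/- → run D
t=20: L0/L1/L2 = DG/CFB/- → run D
t=21: L0/L1/L2 = DG/CFB/- → run D
t=22: L0/L1/L2 = DG/CFB/- → run D
t=23: L0/L1/L2 = G/CFB/- → run G
t=24: L0/L1/L2 = G/CFB/- → run G
t=25: L0/L1/L2 = G/CFB/- → run G
t=26: L0/L1/L2 = G/CFB/- → run G
t=27: L0/L1/L2 = -/CFBG/- → run C
t=28: L0/L1/L2 = -/CFBG/- → run C
t=29: L0/L1/L2 = -/CFBG/- → run C
t=30: L0/L1/L2 = -/CFBG/- → run C
t=31: L0/L1/L2 = -/FBG/- → run F
t=32: L0/L1/L2 = -/FBG/- → run F
t=33: L0/L1/L2 = -/FBG/- → run F
t=34: L0/L1/L2 = -/BG/- → run B
t=35: L0/L1/L2 = -/BG/- → run B
t=36: L0/L1/L2 = -/G/- → run G
t=37: L0/L1/L2 = -/G/- → run G
t=38: L0/L1/L2 = -/G/- → run G
t=39: (idle)
t=40: (idle)
t=41: (idle)
t=42: (idle)
t=43: (idle)
t=44: (idle)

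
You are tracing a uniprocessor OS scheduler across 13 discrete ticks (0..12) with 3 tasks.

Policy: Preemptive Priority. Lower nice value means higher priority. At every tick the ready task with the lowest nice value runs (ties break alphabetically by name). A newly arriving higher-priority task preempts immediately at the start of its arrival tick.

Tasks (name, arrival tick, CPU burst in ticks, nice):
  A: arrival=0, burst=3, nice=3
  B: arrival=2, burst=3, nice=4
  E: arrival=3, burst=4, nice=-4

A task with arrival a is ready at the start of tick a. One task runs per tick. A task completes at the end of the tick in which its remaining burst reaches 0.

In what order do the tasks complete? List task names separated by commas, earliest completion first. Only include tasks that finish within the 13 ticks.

completion order = A, E, B

t=0: ready={A} → run A
t=1: ready={A} → run A
t=2: ready={A,B} → run A
t=3: ready={B,E} → run E
t=4: ready={B,E} → run E
t=5: ready={B,E} → run E
t=6: ready={B,E} → run E
t=7: ready={B} → run B
t=8: ready={B} → run B
t=9: ready={B} → run B
t=10: (idle)
t=11: (idle)
t=12: (idle)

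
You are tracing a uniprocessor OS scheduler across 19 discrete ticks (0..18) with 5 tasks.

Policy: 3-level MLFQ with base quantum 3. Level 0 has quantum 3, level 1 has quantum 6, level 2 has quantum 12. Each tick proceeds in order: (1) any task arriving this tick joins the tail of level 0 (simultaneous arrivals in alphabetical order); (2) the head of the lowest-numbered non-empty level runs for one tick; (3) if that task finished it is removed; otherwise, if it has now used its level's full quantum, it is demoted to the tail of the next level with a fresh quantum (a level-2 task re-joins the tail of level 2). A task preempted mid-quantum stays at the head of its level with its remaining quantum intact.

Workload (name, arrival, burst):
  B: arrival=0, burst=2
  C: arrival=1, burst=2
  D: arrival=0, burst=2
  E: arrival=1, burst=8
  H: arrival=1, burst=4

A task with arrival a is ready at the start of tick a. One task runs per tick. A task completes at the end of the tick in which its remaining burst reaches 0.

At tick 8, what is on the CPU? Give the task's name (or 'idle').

t=0: L0/L1/L2 = BD/-/- → run B
t=1: L0/L1/L2 = BDCEH/-/- → run B
t=2: L0/L1/L2 = DCEH/-/- → run D
t=3: L0/L1/L2 = DCEH/-/- → run D
t=4: L0/L1/L2 = CEH/-/- → run C
t=5: L0/L1/L2 = CEH/-/- → run C
t=6: L0/L1/L2 = EH/-/- → run E
t=7: L0/L1/L2 = EH/-/- → run E
t=8: L0/L1/L2 = EH/-/- → run E
t=9: L0/L1/L2 = H/E/- → run H
t=10: L0/L1/L2 = H/E/- → run H
t=11: L0/L1/L2 = H/E/- → run H
t=12: L0/L1/L2 = -/EH/- → run E
t=13: L0/L1/L2 = -/EH/- → run E
t=14: L0/L1/L2 = -/EH/- → run E
t=15: L0/L1/L2 = -/EH/- → run E
t=16: L0/L1/L2 = -/EH/- → run E
t=17: L0/L1/L2 = -/H/- → run H
t=18: (idle)

running at tick 8 = E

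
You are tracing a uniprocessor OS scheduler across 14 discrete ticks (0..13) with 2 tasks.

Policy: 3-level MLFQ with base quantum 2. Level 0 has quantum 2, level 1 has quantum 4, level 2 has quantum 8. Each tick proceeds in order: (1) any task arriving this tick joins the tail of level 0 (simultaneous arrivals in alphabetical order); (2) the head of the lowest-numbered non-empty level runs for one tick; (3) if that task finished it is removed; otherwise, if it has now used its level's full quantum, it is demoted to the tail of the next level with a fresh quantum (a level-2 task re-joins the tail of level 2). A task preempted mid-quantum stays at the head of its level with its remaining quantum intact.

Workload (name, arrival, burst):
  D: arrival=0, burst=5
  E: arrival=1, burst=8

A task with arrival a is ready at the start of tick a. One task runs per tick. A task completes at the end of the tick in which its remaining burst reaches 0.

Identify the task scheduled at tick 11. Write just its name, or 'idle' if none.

t=0: L0/L1/L2 = D/-/- → run D
t=1: L0/L1/L2 = DE/-/- → run D
t=2: L0/L1/L2 = E/D/- → run E
t=3: L0/L1/L2 = E/D/- → run E
t=4: L0/L1/L2 = -/DE/- → run D
t=5: L0/L1/L2 = -/DE/- → run D
t=6: L0/L1/L2 = -/DE/- → run D
t=7: L0/L1/L2 = -/E/- → run E
t=8: L0/L1/L2 = -/E/- → run E
t=9: L0/L1/L2 = -/E/- → run E
t=10: L0/L1/L2 = -/E/- → run E
t=11: L0/L1/L2 = -/-/E → run E
t=12: L0/L1/L2 = -/-/E → run E
t=13: (idle)

running at tick 11 = E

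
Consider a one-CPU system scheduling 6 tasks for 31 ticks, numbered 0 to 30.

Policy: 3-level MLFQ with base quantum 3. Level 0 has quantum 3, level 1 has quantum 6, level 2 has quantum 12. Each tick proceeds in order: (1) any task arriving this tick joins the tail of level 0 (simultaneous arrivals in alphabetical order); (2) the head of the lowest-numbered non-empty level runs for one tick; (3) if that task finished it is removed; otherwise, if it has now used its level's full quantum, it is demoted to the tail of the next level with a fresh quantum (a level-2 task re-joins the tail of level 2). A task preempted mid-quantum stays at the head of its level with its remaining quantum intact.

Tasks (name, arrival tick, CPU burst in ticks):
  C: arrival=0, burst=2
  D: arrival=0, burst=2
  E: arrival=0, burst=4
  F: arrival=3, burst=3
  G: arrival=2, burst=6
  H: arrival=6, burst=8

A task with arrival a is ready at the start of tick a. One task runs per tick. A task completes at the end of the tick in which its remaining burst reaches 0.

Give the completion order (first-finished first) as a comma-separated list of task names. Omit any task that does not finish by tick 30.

completion order = C, D, F, E, G, H

t=0: L0/L1/L2 = CDE/-/- → run C
t=1: L0/L1/L2 = CDE/-/- → run C
t=2: L0/L1/L2 = DEG/-/- → run D
t=3: L0/L1/L2 = DEGF/-/- → run D
t=4: L0/L1/L2 = EGF/-/- → run E
t=5: L0/L1/L2 = EGF/-/- → run E
t=6: L0/L1/L2 = EGFH/-/- → run E
t=7: L0/L1/L2 = GFH/E/- → run G
t=8: L0/L1/L2 = GFH/E/- → run G
t=9: L0/L1/L2 = GFH/E/- → run G
t=10: L0/L1/L2 = FH/EG/- → run F
t=11: L0/L1/L2 = FH/EG/- → run F
t=12: L0/L1/L2 = FH/EG/- → run F
t=13: L0/L1/L2 = H/EG/- → run H
t=14: L0/L1/L2 = H/EG/- → run H
t=15: L0/L1/L2 = H/EG/- → run H
t=16: L0/L1/L2 = -/EGH/- → run E
t=17: L0/L1/L2 = -/GH/- → run G
t=18: L0/L1/L2 = -/GH/- → run G
t=19: L0/L1/L2 = -/GH/- → run G
t=20: L0/L1/L2 = -/H/- → run H
t=21: L0/L1/L2 = -/H/- → run H
t=22: L0/L1/L2 = -/H/- → run H
t=23: L0/L1/L2 = -/H/- → run H
t=24: L0/L1/L2 = -/H/- → run H
t=25: (idle)
t=26: (idle)
t=27: (idle)
t=28: (idle)
t=29: (idle)
t=30: (idle)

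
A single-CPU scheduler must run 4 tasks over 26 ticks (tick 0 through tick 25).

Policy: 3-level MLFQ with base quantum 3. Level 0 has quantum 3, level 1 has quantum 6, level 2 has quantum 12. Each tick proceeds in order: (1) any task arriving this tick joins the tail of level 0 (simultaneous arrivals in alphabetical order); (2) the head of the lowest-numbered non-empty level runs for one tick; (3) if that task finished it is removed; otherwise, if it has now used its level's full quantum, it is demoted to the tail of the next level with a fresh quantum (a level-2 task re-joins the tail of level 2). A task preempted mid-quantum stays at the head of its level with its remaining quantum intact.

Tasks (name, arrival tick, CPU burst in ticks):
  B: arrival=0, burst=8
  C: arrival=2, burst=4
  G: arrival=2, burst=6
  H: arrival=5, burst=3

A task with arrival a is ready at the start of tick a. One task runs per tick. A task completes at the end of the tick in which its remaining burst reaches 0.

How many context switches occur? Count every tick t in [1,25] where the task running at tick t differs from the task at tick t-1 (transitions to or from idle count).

context switches = 7

t=0: L0/L1/L2 = B/-/- → run B
t=1: L0/L1/L2 = B/-/- → run B
t=2: L0/L1/L2 = BCG/-/- → run B
t=3: L0/L1/L2 = CG/B/- → run C
t=4: L0/L1/L2 = CG/B/- → run C
t=5: L0/L1/L2 = CGH/B/- → run C
t=6: L0/L1/L2 = GH/BC/- → run G
t=7: L0/L1/L2 = GH/BC/- → run G
t=8: L0/L1/L2 = GH/BC/- → run G
t=9: L0/L1/L2 = H/BCG/- → run H
t=10: L0/L1/L2 = H/BCG/- → run H
t=11: L0/L1/L2 = H/BCG/- → run H
t=12: L0/L1/L2 = -/BCG/- → run B
t=13: L0/L1/L2 = -/BCG/- → run B
t=14: L0/L1/L2 = -/BCG/- → run B
t=15: L0/L1/L2 = -/BCG/- → run B
t=16: L0/L1/L2 = -/BCG/- → run B
t=17: L0/L1/L2 = -/CG/- → run C
t=18: L0/L1/L2 = -/G/- → run G
t=19: L0/L1/L2 = -/G/- → run G
t=20: L0/L1/L2 = -/G/- → run G
t=21: (idle)
t=22: (idle)
t=23: (idle)
t=24: (idle)
t=25: (idle)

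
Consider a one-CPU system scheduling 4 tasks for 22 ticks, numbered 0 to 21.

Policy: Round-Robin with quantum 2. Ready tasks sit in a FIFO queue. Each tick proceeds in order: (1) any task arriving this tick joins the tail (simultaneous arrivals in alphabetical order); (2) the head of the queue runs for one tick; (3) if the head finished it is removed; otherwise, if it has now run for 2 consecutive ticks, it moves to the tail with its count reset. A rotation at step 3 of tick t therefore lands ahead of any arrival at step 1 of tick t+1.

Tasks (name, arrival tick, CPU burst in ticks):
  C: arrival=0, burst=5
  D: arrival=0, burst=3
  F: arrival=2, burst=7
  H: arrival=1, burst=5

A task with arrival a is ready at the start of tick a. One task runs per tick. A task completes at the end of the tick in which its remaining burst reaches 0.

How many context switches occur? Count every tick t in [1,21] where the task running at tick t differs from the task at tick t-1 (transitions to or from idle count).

t=0: queue=[C,D] q_used=0 → run C
t=1: queue=[C,D,H] q_used=1 → run C
t=2: queue=[D,H,C,F] q_used=0 → run D
t=3: queue=[D,H,C,F] q_used=1 → run D
t=4: queue=[H,C,F,D] q_used=0 → run H
t=5: queue=[H,C,F,D] q_used=1 → run H
t=6: queue=[C,F,D,H] q_used=0 → run C
t=7: queue=[C,F,D,H] q_used=1 → run C
t=8: queue=[F,D,H,C] q_used=0 → run F
t=9: queue=[F,D,H,C] q_used=1 → run F
t=10: queue=[D,H,C,F] q_used=0 → run D
t=11: queue=[H,C,F] q_used=0 → run H
t=12: queue=[H,C,F] q_used=1 → run H
t=13: queue=[C,F,H] q_used=0 → run C
t=14: queue=[F,H] q_used=0 → run F
t=15: queue=[F,H] q_used=1 → run F
t=16: queue=[H,F] q_used=0 → run H
t=17: queue=[F] q_used=0 → run F
t=18: queue=[F] q_used=1 → run F
t=19: queue=[F] q_used=0 → run F
t=20: (idle)
t=21: (idle)

context switches = 11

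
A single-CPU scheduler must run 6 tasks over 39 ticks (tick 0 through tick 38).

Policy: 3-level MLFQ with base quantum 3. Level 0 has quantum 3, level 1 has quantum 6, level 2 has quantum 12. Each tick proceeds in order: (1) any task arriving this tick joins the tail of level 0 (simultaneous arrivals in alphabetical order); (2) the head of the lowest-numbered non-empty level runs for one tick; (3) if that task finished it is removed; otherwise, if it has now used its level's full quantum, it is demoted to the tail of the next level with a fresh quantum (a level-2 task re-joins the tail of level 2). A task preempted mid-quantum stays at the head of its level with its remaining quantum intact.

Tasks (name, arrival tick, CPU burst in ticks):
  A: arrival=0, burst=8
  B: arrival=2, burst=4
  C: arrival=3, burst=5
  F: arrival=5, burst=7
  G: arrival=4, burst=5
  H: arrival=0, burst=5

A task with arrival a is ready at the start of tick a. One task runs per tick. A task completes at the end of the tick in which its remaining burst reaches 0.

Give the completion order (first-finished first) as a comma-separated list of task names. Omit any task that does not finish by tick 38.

t=0: L0/L1/L2 = AH/-/- → run A
t=1: L0/L1/L2 = AH/-/- → run A
t=2: L0/L1/L2 = AHB/-/- → run A
t=3: L0/L1/L2 = HBC/A/- → run H
t=4: L0/L1/L2 = HBCG/A/- → run H
t=5: L0/L1/L2 = HBCGF/A/- → run H
t=6: L0/L1/L2 = BCGF/AH/- → run B
t=7: L0/L1/L2 = BCGF/AH/- → run B
t=8: L0/L1/L2 = BCGF/AH/- → run B
t=9: L0/L1/L2 = CGF/AHB/- → run C
t=10: L0/L1/L2 = CGF/AHB/- → run C
t=11: L0/L1/L2 = CGF/AHB/- → run C
t=12: L0/L1/L2 = GF/AHBC/- → run G
t=13: L0/L1/L2 = GF/AHBC/- → run G
t=14: L0/L1/L2 = GF/AHBC/- → run G
t=15: L0/L1/L2 = F/AHBCG/- → run F
t=16: L0/L1/L2 = F/AHBCG/- → run F
t=17: L0/L1/L2 = F/AHBCG/- → run F
t=18: L0/L1/L2 = -/AHBCGF/- → run A
t=19: L0/L1/L2 = -/AHBCGF/- → run A
t=20: L0/L1/L2 = -/AHBCGF/- → run A
t=21: L0/L1/L2 = -/AHBCGF/- → run A
t=22: L0/L1/L2 = -/AHBCGF/- → run A
t=23: L0/L1/L2 = -/HBCGF/- → run H
t=24: L0/L1/L2 = -/HBCGF/- → run H
t=25: L0/L1/L2 = -/BCGF/- → run B
t=26: L0/L1/L2 = -/CGF/- → run C
t=27: L0/L1/L2 = -/CGF/- → run C
t=28: L0/L1/L2 = -/GF/- → run G
t=29: L0/L1/L2 = -/GF/- → run G
t=30: L0/L1/L2 = -/F/- → run F
t=31: L0/L1/L2 = -/F/- → run F
t=32: L0/L1/L2 = -/F/- → run F
t=33: L0/L1/L2 = -/F/- → run F
t=34: (idle)
t=35: (idle)
t=36: (idle)
t=37: (idle)
t=38: (idle)

completion order = A, H, B, C, G, F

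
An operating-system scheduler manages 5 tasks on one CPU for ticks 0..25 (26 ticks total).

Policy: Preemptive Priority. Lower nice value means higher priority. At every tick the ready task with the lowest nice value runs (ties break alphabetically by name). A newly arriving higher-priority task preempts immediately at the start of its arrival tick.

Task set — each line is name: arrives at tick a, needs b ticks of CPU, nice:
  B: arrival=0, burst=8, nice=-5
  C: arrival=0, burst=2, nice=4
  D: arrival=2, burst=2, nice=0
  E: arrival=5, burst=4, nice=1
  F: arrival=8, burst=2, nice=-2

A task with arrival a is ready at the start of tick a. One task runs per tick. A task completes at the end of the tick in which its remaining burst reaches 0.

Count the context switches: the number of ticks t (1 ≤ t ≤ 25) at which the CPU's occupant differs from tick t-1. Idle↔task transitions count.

context switches = 5

t=0: ready={B,C} → run B
t=1: ready={B,C} → run B
t=2: ready={B,C,D} → run B
t=3: ready={B,C,D} → run B
t=4: ready={B,C,D} → run B
t=5: ready={B,C,D,E} → run B
t=6: ready={B,C,D,E} → run B
t=7: ready={B,C,D,E} → run B
t=8: ready={C,D,E,F} → run F
t=9: ready={C,D,E,F} → run F
t=10: ready={C,D,E} → run D
t=11: ready={C,D,E} → run D
t=12: ready={C,E} → run E
t=13: ready={C,E} → run E
t=14: ready={C,E} → run E
t=15: ready={C,E} → run E
t=16: ready={C} → run C
t=17: ready={C} → run C
t=18: (idle)
t=19: (idle)
t=20: (idle)
t=21: (idle)
t=22: (idle)
t=23: (idle)
t=24: (idle)
t=25: (idle)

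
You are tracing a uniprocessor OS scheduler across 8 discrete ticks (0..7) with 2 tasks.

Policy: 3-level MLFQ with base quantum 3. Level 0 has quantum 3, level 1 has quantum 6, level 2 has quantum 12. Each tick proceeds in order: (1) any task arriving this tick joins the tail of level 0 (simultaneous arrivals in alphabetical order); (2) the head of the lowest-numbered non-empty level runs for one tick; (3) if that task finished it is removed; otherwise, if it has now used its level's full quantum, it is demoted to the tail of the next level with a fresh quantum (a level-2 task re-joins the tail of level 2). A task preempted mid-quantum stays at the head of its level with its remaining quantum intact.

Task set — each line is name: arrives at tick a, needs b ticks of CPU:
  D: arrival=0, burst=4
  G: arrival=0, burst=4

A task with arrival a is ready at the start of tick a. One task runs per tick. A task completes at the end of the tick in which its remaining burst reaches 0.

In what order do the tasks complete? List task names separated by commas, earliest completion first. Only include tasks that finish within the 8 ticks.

t=0: L0/L1/L2 = DG/-/- → run D
t=1: L0/L1/L2 = DG/-/- → run D
t=2: L0/L1/L2 = DG/-/- → run D
t=3: L0/L1/L2 = G/D/- → run G
t=4: L0/L1/L2 = G/D/- → run G
t=5: L0/L1/L2 = G/D/- → run G
t=6: L0/L1/L2 = -/DG/- → run D
t=7: L0/L1/L2 = -/G/- → run G

completion order = D, G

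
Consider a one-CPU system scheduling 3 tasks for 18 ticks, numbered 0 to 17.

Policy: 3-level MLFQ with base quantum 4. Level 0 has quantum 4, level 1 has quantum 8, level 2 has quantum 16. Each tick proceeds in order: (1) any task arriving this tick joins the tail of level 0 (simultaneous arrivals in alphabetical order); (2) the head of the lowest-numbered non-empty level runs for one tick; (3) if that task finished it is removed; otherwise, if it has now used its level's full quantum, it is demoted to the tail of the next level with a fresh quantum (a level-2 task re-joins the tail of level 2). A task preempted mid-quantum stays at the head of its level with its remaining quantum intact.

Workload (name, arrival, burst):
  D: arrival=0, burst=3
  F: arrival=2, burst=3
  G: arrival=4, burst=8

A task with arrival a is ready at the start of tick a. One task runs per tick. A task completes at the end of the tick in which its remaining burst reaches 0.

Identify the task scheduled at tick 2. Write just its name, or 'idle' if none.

running at tick 2 = D

t=0: L0/L1/L2 = D/-/- → run D
t=1: L0/L1/L2 = D/-/- → run D
t=2: L0/L1/L2 = DF/-/- → run D
t=3: L0/L1/L2 = F/-/- → run F
t=4: L0/L1/L2 = FG/-/- → run F
t=5: L0/L1/L2 = FG/-/- → run F
t=6: L0/L1/L2 = G/-/- → run G
t=7: L0/L1/L2 = G/-/- → run G
t=8: L0/L1/L2 = G/-/- → run G
t=9: L0/L1/L2 = G/-/- → run G
t=10: L0/L1/L2 = -/G/- → run G
t=11: L0/L1/L2 = -/G/- → run G
t=12: L0/L1/L2 = -/G/- → run G
t=13: L0/L1/L2 = -/G/- → run G
t=14: (idle)
t=15: (idle)
t=16: (idle)
t=17: (idle)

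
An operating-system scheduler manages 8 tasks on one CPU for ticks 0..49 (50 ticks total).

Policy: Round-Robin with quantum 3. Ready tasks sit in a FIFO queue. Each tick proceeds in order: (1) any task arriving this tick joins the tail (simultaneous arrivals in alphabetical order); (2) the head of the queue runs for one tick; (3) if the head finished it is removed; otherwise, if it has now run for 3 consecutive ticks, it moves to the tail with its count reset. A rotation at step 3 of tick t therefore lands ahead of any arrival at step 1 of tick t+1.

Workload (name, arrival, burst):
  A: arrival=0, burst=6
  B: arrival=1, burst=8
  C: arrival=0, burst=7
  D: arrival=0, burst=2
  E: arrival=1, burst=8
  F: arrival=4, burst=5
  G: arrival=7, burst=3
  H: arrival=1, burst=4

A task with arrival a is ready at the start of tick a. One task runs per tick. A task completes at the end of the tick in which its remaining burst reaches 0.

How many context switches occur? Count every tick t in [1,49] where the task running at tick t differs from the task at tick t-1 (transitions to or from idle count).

context switches = 17

t=0: queue=[A,C,D] q_used=0 → run A
t=1: queue=[A,C,D,B,E,H] q_used=1 → run A
t=2: queue=[A,C,D,B,E,H] q_used=2 → run A
t=3: queue=[C,D,B,E,H,A] q_used=0 → run C
t=4: queue=[C,D,B,E,H,A,F] q_used=1 → run C
t=5: queue=[C,D,B,E,H,A,F] q_used=2 → run C
t=6: queue=[D,B,E,H,A,F,C] q_used=0 → run D
t=7: queue=[D,B,E,H,A,F,C,G] q_used=1 → run D
t=8: queue=[B,E,H,A,F,C,G] q_used=0 → run B
t=9: queue=[B,E,H,A,F,C,G] q_used=1 → run B
t=10: queue=[B,E,H,A,F,C,G] q_used=2 → run B
t=11: queue=[E,H,A,F,C,G,B] q_used=0 → run E
t=12: queue=[E,H,A,F,C,G,B] q_used=1 → run E
t=13: queue=[E,H,A,F,C,G,B] q_used=2 → run E
t=14: queue=[H,A,F,C,G,B,E] q_used=0 → run H
t=15: queue=[H,A,F,C,G,B,E] q_used=1 → run H
t=16: queue=[H,A,F,C,G,B,E] q_used=2 → run H
t=17: queue=[A,F,C,G,B,E,H] q_used=0 → run A
t=18: queue=[A,F,C,G,B,E,H] q_used=1 → run A
t=19: queue=[A,F,C,G,B,E,H] q_used=2 → run A
t=20: queue=[F,C,G,B,E,H] q_used=0 → run F
t=21: queue=[F,C,G,B,E,H] q_used=1 → run F
t=22: queue=[F,C,G,B,E,H] q_used=2 → run F
t=23: queue=[C,G,B,E,H,F] q_used=0 → run C
t=24: queue=[C,G,B,E,H,F] q_used=1 → run C
t=25: queue=[C,G,B,E,H,F] q_used=2 → run C
t=26: queue=[G,B,E,H,F,C] q_used=0 → run G
t=27: queue=[G,B,E,H,F,C] q_used=1 → run G
t=28: queue=[G,B,E,H,F,C] q_used=2 → run G
t=29: queue=[B,E,H,F,C] q_used=0 → run B
t=30: queue=[B,E,H,F,C] q_used=1 → run B
t=31: queue=[B,E,H,F,C] q_used=2 → run B
t=32: queue=[E,H,F,C,B] q_used=0 → run E
t=33: queue=[E,H,F,C,B] q_used=1 → run E
t=34: queue=[E,H,F,C,B] q_used=2 → run E
t=35: queue=[H,F,C,B,E] q_used=0 → run H
t=36: queue=[F,C,B,E] q_used=0 → run F
t=37: queue=[F,C,B,E] q_used=1 → run F
t=38: queue=[C,B,E] q_used=0 → run C
t=39: queue=[B,E] q_used=0 → run B
t=40: queue=[B,E] q_used=1 → run B
t=41: queue=[E] q_used=0 → run E
t=42: queue=[E] q_used=1 → run E
t=43: (idle)
t=44: (idle)
t=45: (idle)
t=46: (idle)
t=47: (idle)
t=48: (idle)
t=49: (idle)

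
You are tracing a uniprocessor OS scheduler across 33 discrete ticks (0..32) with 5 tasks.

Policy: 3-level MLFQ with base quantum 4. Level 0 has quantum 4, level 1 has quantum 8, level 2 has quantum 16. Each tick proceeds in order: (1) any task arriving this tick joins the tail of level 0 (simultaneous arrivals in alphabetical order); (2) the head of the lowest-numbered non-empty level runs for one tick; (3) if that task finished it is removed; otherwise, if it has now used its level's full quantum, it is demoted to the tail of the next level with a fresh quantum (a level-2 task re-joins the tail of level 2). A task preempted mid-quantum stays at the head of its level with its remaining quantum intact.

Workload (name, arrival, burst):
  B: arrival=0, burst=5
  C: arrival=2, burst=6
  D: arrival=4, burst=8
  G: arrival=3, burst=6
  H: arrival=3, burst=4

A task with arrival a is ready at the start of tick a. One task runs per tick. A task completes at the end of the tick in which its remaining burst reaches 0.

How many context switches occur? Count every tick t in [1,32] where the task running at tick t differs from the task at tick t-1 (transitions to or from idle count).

context switches = 9

t=0: L0/L1/L2 = B/-/- → run B
t=1: L0/L1/L2 = B/-/- → run B
t=2: L0/L1/L2 = BC/-/- → run B
t=3: L0/L1/L2 = BCGH/-/- → run B
t=4: L0/L1/L2 = CGHD/B/- → run C
t=5: L0/L1/L2 = CGHD/B/- → run C
t=6: L0/L1/L2 = CGHD/B/- → run C
t=7: L0/L1/L2 = CGHD/B/- → run C
t=8: L0/L1/L2 = GHD/BC/- → run G
t=9: L0/L1/L2 = GHD/BC/- → run G
t=10: L0/L1/L2 = GHD/BC/- → run G
t=11: L0/L1/L2 = GHD/BC/- → run G
t=12: L0/L1/L2 = HD/BCG/- → run H
t=13: L0/L1/L2 = HD/BCG/- → run H
t=14: L0/L1/L2 = HD/BCG/- → run H
t=15: L0/L1/L2 = HD/BCG/- → run H
t=16: L0/L1/L2 = D/BCG/- → run D
t=17: L0/L1/L2 = D/BCG/- → run D
t=18: L0/L1/L2 = D/BCG/- → run D
t=19: L0/L1/L2 = D/BCG/- → run D
t=20: L0/L1/L2 = -/BCGD/- → run B
t=21: L0/L1/L2 = -/CGD/- → run C
t=22: L0/L1/L2 = -/CGD/- → run C
t=23: L0/L1/L2 = -/GD/- → run G
t=24: L0/L1/L2 = -/GD/- → run G
t=25: L0/L1/L2 = -/D/- → run D
t=26: L0/L1/L2 = -/D/- → run D
t=27: L0/L1/L2 = -/D/- → run D
t=28: L0/L1/L2 = -/D/- → run D
t=29: (idle)
t=30: (idle)
t=31: (idle)
t=32: (idle)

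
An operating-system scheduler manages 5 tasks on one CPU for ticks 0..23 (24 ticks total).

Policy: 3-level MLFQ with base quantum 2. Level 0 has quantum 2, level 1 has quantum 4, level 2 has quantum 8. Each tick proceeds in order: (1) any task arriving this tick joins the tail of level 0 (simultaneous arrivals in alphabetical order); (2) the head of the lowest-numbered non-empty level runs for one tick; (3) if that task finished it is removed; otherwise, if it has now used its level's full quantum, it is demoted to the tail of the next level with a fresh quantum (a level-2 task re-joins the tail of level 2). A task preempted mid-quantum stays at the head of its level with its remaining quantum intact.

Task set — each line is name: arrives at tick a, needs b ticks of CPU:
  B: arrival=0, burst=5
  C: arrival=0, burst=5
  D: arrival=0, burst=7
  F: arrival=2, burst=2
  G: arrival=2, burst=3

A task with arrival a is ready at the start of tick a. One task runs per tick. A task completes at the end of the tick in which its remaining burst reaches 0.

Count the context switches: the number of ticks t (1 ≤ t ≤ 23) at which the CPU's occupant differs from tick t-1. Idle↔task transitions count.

context switches = 10

t=0: L0/L1/L2 = BCD/-/- → run B
t=1: L0/L1/L2 = BCD/-/- → run B
t=2: L0/L1/L2 = CDFG/B/- → run C
t=3: L0/L1/L2 = CDFG/B/- → run C
t=4: L0/L1/L2 = DFG/BC/- → run D
t=5: L0/L1/L2 = DFG/BC/- → run D
t=6: L0/L1/L2 = FG/BCD/- → run F
t=7: L0/L1/L2 = FG/BCD/- → run F
t=8: L0/L1/L2 = G/BCD/- → run G
t=9: L0/L1/L2 = G/BCD/- → run G
t=10: L0/L1/L2 = -/BCDG/- → run B
t=11: L0/L1/L2 = -/BCDG/- → run B
t=12: L0/L1/L2 = -/BCDG/- → run B
t=13: L0/L1/L2 = -/CDG/- → run C
t=14: L0/L1/L2 = -/CDG/- → run C
t=15: L0/L1/L2 = -/CDG/- → run C
t=16: L0/L1/L2 = -/DG/- → run D
t=17: L0/L1/L2 = -/DG/- → run D
t=18: L0/L1/L2 = -/DG/- → run D
t=19: L0/L1/L2 = -/DG/- → run D
t=20: L0/L1/L2 = -/G/D → run G
t=21: L0/L1/L2 = -/-/D → run D
t=22: (idle)
t=23: (idle)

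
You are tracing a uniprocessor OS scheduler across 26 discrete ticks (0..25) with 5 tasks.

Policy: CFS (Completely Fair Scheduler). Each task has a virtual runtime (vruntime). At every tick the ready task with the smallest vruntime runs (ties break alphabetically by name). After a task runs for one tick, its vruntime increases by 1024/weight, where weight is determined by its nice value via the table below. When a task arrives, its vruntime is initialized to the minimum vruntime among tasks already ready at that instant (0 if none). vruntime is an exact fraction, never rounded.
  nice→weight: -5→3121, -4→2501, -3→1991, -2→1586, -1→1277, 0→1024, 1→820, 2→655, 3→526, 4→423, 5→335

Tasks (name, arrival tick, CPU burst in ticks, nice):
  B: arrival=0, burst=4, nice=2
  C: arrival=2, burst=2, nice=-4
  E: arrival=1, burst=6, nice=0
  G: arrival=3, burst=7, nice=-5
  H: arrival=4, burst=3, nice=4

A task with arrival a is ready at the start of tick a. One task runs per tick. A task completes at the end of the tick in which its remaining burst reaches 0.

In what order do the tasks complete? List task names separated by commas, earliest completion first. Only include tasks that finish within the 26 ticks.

completion order = C, G, B, H, E

t=0: vr[B=0] → run B
t=1: vr[B=1024/655 E=1024/655] → run B
t=2: vr[B=2048/655 C=1024/655 E=1024/655] → run C
t=3: vr[B=2048/655 C=3231744/1638155 E=1024/655 G=1024/655] → run E
t=4: vr[B=2048/655 C=3231744/1638155 E=1679/655 G=1024/655 H=1024/655] → run G
t=5: vr[B=2048/655 C=3231744/1638155 E=1679/655 G=3866624/2044255 H=1024/655] → run H
t=6: vr[B=2048/655 C=3231744/1638155 E=1679/655 G=3866624/2044255 H=1103872/277065] → run G
t=7: vr[B=2048/655 C=3231744/1638155 E=1679/655 G=4537344/2044255 H=1103872/277065] → run C
t=8: vr[B=2048/655 E=1679/655 G=4537344/2044255 H=1103872/277065] → run G
t=9: vr[B=2048/655 E=1679/655 G=5208064/2044255 H=1103872/277065] → run G
t=10: vr[B=2048/655 E=1679/655 G=5878784/2044255 H=1103872/277065] → run E
t=11: vr[B=2048/655 E=2334/655 G=5878784/2044255 H=1103872/277065] → run G
t=12: vr[B=2048/655 E=2334/655 G=6549504/2044255 H=1103872/277065] → run B
t=13: vr[B=3072/655 E=2334/655 G=6549504/2044255 H=1103872/277065] → run G
t=14: vr[B=3072/655 E=2334/655 G=7220224/2044255 H=1103872/277065] → run G
t=15: vr[B=3072/655 E=2334/655 H=1103872/277065] → run E
t=16: vr[B=3072/655 E=2989/655 H=1103872/277065] → run H
t=17: vr[B=3072/655 E=2989/655 H=1774592/277065] → run E
t=18: vr[B=3072/655 E=3644/655 H=1774592/277065] → run B
t=19: vr[E=3644/655 H=1774592/277065] → run E
t=20: vr[E=4299/655 H=1774592/277065] → run H
t=21: vr[E=4299/655] → run E
t=22: (idle)
t=23: (idle)
t=24: (idle)
t=25: (idle)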